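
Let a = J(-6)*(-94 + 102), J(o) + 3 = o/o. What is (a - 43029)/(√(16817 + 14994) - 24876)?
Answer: 214157484/123756713 + 8609*√31811/123756713 ≈ 1.7429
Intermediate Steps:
J(o) = -2 (J(o) = -3 + o/o = -3 + 1 = -2)
a = -16 (a = -2*(-94 + 102) = -2*8 = -16)
(a - 43029)/(√(16817 + 14994) - 24876) = (-16 - 43029)/(√(16817 + 14994) - 24876) = -43045/(√31811 - 24876) = -43045/(-24876 + √31811)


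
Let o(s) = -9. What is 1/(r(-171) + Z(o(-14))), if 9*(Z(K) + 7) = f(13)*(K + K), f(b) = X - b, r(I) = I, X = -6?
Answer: -1/140 ≈ -0.0071429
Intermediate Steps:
f(b) = -6 - b
Z(K) = -7 - 38*K/9 (Z(K) = -7 + ((-6 - 1*13)*(K + K))/9 = -7 + ((-6 - 13)*(2*K))/9 = -7 + (-38*K)/9 = -7 - 38*K/9)
1/(r(-171) + Z(o(-14))) = 1/(-171 + (-7 - 38/9*(-9))) = 1/(-171 + (-7 + 38)) = 1/(-171 + 31) = 1/(-140) = -1/140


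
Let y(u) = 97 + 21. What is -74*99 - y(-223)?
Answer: -7444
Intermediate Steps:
y(u) = 118
-74*99 - y(-223) = -74*99 - 1*118 = -7326 - 118 = -7444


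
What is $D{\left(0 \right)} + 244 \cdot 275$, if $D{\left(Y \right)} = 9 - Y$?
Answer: $67109$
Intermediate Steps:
$D{\left(0 \right)} + 244 \cdot 275 = \left(9 - 0\right) + 244 \cdot 275 = \left(9 + 0\right) + 67100 = 9 + 67100 = 67109$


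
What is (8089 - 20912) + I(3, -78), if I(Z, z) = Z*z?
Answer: -13057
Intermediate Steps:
(8089 - 20912) + I(3, -78) = (8089 - 20912) + 3*(-78) = -12823 - 234 = -13057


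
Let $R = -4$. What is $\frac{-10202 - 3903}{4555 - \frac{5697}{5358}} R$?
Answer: $\frac{100766120}{8133331} \approx 12.389$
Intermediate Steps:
$\frac{-10202 - 3903}{4555 - \frac{5697}{5358}} R = \frac{-10202 - 3903}{4555 - \frac{5697}{5358}} \left(-4\right) = - \frac{14105}{4555 - \frac{1899}{1786}} \left(-4\right) = - \frac{14105}{\frac{8133331}{1786}} \left(-4\right) = \left(-14105\right) \frac{1786}{8133331} \left(-4\right) = \left(- \frac{25191530}{8133331}\right) \left(-4\right) = \frac{100766120}{8133331}$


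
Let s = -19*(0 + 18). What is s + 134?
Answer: -208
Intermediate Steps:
s = -342 (s = -19*18 = -342)
s + 134 = -342 + 134 = -208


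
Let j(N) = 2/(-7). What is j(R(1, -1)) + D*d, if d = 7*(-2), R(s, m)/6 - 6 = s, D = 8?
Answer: -786/7 ≈ -112.29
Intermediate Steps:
R(s, m) = 36 + 6*s
d = -14
j(N) = -2/7 (j(N) = 2*(-1/7) = -2/7)
j(R(1, -1)) + D*d = -2/7 + 8*(-14) = -2/7 - 112 = -786/7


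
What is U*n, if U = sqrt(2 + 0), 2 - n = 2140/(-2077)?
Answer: 6294*sqrt(2)/2077 ≈ 4.2855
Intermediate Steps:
n = 6294/2077 (n = 2 - 2140/(-2077) = 2 - 2140*(-1)/2077 = 2 - 1*(-2140/2077) = 2 + 2140/2077 = 6294/2077 ≈ 3.0303)
U = sqrt(2) ≈ 1.4142
U*n = sqrt(2)*(6294/2077) = 6294*sqrt(2)/2077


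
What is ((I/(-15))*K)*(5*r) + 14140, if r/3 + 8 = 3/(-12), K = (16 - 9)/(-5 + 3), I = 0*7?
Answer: 14140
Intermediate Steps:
I = 0
K = -7/2 (K = 7/(-2) = 7*(-1/2) = -7/2 ≈ -3.5000)
r = -99/4 (r = -24 + 3*(3/(-12)) = -24 + 3*(3*(-1/12)) = -24 + 3*(-1/4) = -24 - 3/4 = -99/4 ≈ -24.750)
((I/(-15))*K)*(5*r) + 14140 = ((0/(-15))*(-7/2))*(5*(-99/4)) + 14140 = ((0*(-1/15))*(-7/2))*(-495/4) + 14140 = (0*(-7/2))*(-495/4) + 14140 = 0*(-495/4) + 14140 = 0 + 14140 = 14140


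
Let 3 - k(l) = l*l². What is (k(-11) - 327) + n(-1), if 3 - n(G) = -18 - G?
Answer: 1027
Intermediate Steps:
k(l) = 3 - l³ (k(l) = 3 - l*l² = 3 - l³)
n(G) = 21 + G (n(G) = 3 - (-18 - G) = 3 + (18 + G) = 21 + G)
(k(-11) - 327) + n(-1) = ((3 - 1*(-11)³) - 327) + (21 - 1) = ((3 - 1*(-1331)) - 327) + 20 = ((3 + 1331) - 327) + 20 = (1334 - 327) + 20 = 1007 + 20 = 1027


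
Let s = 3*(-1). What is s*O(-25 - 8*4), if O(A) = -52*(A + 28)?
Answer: -4524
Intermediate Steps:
s = -3
O(A) = -1456 - 52*A (O(A) = -52*(28 + A) = -1456 - 52*A)
s*O(-25 - 8*4) = -3*(-1456 - 52*(-25 - 8*4)) = -3*(-1456 - 52*(-25 - 1*32)) = -3*(-1456 - 52*(-25 - 32)) = -3*(-1456 - 52*(-57)) = -3*(-1456 + 2964) = -3*1508 = -4524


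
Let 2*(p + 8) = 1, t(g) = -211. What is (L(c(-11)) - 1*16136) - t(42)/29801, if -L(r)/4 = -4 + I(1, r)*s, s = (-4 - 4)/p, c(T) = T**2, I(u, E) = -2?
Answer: -7202064107/447015 ≈ -16111.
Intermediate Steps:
p = -15/2 (p = -8 + (1/2)*1 = -8 + 1/2 = -15/2 ≈ -7.5000)
s = 16/15 (s = (-4 - 4)/(-15/2) = -8*(-2/15) = 16/15 ≈ 1.0667)
L(r) = 368/15 (L(r) = -4*(-4 - 2*16/15) = -4*(-4 - 32/15) = -4*(-92/15) = 368/15)
(L(c(-11)) - 1*16136) - t(42)/29801 = (368/15 - 1*16136) - (-211)/29801 = (368/15 - 16136) - (-211)/29801 = -241672/15 - 1*(-211/29801) = -241672/15 + 211/29801 = -7202064107/447015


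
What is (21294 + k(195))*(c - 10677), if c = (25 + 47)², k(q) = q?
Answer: -118039077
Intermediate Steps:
c = 5184 (c = 72² = 5184)
(21294 + k(195))*(c - 10677) = (21294 + 195)*(5184 - 10677) = 21489*(-5493) = -118039077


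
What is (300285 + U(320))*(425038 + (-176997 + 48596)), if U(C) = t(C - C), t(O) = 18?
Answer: 89080981011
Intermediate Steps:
U(C) = 18
(300285 + U(320))*(425038 + (-176997 + 48596)) = (300285 + 18)*(425038 + (-176997 + 48596)) = 300303*(425038 - 128401) = 300303*296637 = 89080981011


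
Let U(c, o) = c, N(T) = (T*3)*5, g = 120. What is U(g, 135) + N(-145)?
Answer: -2055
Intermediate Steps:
N(T) = 15*T (N(T) = (3*T)*5 = 15*T)
U(g, 135) + N(-145) = 120 + 15*(-145) = 120 - 2175 = -2055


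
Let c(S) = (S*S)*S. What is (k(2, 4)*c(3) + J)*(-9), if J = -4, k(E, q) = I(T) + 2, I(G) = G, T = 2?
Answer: -936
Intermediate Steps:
k(E, q) = 4 (k(E, q) = 2 + 2 = 4)
c(S) = S³ (c(S) = S²*S = S³)
(k(2, 4)*c(3) + J)*(-9) = (4*3³ - 4)*(-9) = (4*27 - 4)*(-9) = (108 - 4)*(-9) = 104*(-9) = -936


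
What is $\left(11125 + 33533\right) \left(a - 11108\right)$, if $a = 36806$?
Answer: $1147621284$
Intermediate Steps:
$\left(11125 + 33533\right) \left(a - 11108\right) = \left(11125 + 33533\right) \left(36806 - 11108\right) = 44658 \cdot 25698 = 1147621284$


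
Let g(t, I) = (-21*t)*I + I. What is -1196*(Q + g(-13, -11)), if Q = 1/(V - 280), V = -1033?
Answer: 364079236/101 ≈ 3.6047e+6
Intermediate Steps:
Q = -1/1313 (Q = 1/(-1033 - 280) = 1/(-1313) = -1/1313 ≈ -0.00076161)
g(t, I) = I - 21*I*t (g(t, I) = -21*I*t + I = I - 21*I*t)
-1196*(Q + g(-13, -11)) = -1196*(-1/1313 - 11*(1 - 21*(-13))) = -1196*(-1/1313 - 11*(1 + 273)) = -1196*(-1/1313 - 11*274) = -1196*(-1/1313 - 3014) = -1196*(-3957383/1313) = 364079236/101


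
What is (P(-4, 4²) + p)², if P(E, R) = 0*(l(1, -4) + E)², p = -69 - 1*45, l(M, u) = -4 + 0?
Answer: 12996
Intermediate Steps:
l(M, u) = -4
p = -114 (p = -69 - 45 = -114)
P(E, R) = 0 (P(E, R) = 0*(-4 + E)² = 0)
(P(-4, 4²) + p)² = (0 - 114)² = (-114)² = 12996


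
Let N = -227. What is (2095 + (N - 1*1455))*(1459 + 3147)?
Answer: 1902278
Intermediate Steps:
(2095 + (N - 1*1455))*(1459 + 3147) = (2095 + (-227 - 1*1455))*(1459 + 3147) = (2095 + (-227 - 1455))*4606 = (2095 - 1682)*4606 = 413*4606 = 1902278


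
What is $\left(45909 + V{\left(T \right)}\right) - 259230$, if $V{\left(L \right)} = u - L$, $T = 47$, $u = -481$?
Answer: $-213849$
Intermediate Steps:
$V{\left(L \right)} = -481 - L$
$\left(45909 + V{\left(T \right)}\right) - 259230 = \left(45909 - 528\right) - 259230 = 45381 - 259230 = -213849$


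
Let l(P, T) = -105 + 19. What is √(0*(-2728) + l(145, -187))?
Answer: I*√86 ≈ 9.2736*I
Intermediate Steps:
l(P, T) = -86
√(0*(-2728) + l(145, -187)) = √(0*(-2728) - 86) = √(0 - 86) = √(-86) = I*√86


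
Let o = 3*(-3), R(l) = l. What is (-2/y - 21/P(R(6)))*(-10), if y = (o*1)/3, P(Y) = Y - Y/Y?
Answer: 106/3 ≈ 35.333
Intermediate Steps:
o = -9
P(Y) = -1 + Y (P(Y) = Y - 1*1 = Y - 1 = -1 + Y)
y = -3 (y = -9*1/3 = -9*⅓ = -3)
(-2/y - 21/P(R(6)))*(-10) = (-2/(-3) - 21/(-1 + 6))*(-10) = (-2*(-⅓) - 21/5)*(-10) = (⅔ - 21*⅕)*(-10) = (⅔ - 21/5)*(-10) = -53/15*(-10) = 106/3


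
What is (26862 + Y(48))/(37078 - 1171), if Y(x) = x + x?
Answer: 8986/11969 ≈ 0.75077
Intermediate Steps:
Y(x) = 2*x
(26862 + Y(48))/(37078 - 1171) = (26862 + 2*48)/(37078 - 1171) = (26862 + 96)/35907 = 26958*(1/35907) = 8986/11969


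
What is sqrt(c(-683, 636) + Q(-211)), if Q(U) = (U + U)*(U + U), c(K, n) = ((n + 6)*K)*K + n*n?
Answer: sqrt(300068518) ≈ 17323.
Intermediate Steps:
c(K, n) = n**2 + K**2*(6 + n) (c(K, n) = ((6 + n)*K)*K + n**2 = (K*(6 + n))*K + n**2 = K**2*(6 + n) + n**2 = n**2 + K**2*(6 + n))
Q(U) = 4*U**2 (Q(U) = (2*U)*(2*U) = 4*U**2)
sqrt(c(-683, 636) + Q(-211)) = sqrt((636**2 + 6*(-683)**2 + 636*(-683)**2) + 4*(-211)**2) = sqrt((404496 + 6*466489 + 636*466489) + 4*44521) = sqrt((404496 + 2798934 + 296687004) + 178084) = sqrt(299890434 + 178084) = sqrt(300068518)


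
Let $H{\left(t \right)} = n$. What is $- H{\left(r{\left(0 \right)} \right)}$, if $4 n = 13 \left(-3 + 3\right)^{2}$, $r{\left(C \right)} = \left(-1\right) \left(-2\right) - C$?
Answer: $0$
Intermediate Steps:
$r{\left(C \right)} = 2 - C$
$n = 0$ ($n = \frac{13 \left(-3 + 3\right)^{2}}{4} = \frac{13 \cdot 0^{2}}{4} = \frac{13 \cdot 0}{4} = \frac{1}{4} \cdot 0 = 0$)
$H{\left(t \right)} = 0$
$- H{\left(r{\left(0 \right)} \right)} = \left(-1\right) 0 = 0$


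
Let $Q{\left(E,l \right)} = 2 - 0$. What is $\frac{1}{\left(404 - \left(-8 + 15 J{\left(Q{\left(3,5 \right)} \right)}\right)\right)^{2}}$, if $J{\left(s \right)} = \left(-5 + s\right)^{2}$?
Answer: $\frac{1}{76729} \approx 1.3033 \cdot 10^{-5}$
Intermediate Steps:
$Q{\left(E,l \right)} = 2$ ($Q{\left(E,l \right)} = 2 + 0 = 2$)
$\frac{1}{\left(404 - \left(-8 + 15 J{\left(Q{\left(3,5 \right)} \right)}\right)\right)^{2}} = \frac{1}{\left(404 + \left(- 15 \left(-5 + 2\right)^{2} + 8\right)\right)^{2}} = \frac{1}{\left(404 + \left(- 15 \left(-3\right)^{2} + 8\right)\right)^{2}} = \frac{1}{\left(404 + \left(\left(-15\right) 9 + 8\right)\right)^{2}} = \frac{1}{\left(404 + \left(-135 + 8\right)\right)^{2}} = \frac{1}{\left(404 - 127\right)^{2}} = \frac{1}{277^{2}} = \frac{1}{76729}$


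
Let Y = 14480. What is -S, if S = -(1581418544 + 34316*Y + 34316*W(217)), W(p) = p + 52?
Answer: 2087545228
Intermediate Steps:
W(p) = 52 + p
S = -2087545228 (S = -34316/(1/((46084 + 14480) + (52 + 217))) = -34316/(1/(60564 + 269)) = -34316/(1/60833) = -34316/1/60833 = -34316*60833 = -2087545228)
-S = -1*(-2087545228) = 2087545228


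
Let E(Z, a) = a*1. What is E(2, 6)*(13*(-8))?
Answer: -624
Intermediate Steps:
E(Z, a) = a
E(2, 6)*(13*(-8)) = 6*(13*(-8)) = 6*(-104) = -624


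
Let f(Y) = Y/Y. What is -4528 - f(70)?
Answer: -4529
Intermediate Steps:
f(Y) = 1
-4528 - f(70) = -4528 - 1*1 = -4528 - 1 = -4529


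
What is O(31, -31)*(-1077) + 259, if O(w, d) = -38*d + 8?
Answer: -1277063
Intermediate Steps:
O(w, d) = 8 - 38*d
O(31, -31)*(-1077) + 259 = (8 - 38*(-31))*(-1077) + 259 = (8 + 1178)*(-1077) + 259 = 1186*(-1077) + 259 = -1277322 + 259 = -1277063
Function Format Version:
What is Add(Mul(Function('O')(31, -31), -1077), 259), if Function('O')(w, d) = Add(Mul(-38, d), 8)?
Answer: -1277063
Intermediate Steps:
Function('O')(w, d) = Add(8, Mul(-38, d))
Add(Mul(Function('O')(31, -31), -1077), 259) = Add(Mul(Add(8, Mul(-38, -31)), -1077), 259) = Add(Mul(Add(8, 1178), -1077), 259) = Add(Mul(1186, -1077), 259) = Add(-1277322, 259) = -1277063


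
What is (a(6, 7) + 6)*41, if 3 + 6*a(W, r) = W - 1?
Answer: 779/3 ≈ 259.67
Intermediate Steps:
a(W, r) = -⅔ + W/6 (a(W, r) = -½ + (W - 1)/6 = -½ + (-1 + W)/6 = -½ + (-⅙ + W/6) = -⅔ + W/6)
(a(6, 7) + 6)*41 = ((-⅔ + (⅙)*6) + 6)*41 = ((-⅔ + 1) + 6)*41 = (⅓ + 6)*41 = (19/3)*41 = 779/3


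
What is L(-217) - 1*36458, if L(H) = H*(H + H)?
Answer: 57720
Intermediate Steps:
L(H) = 2*H² (L(H) = H*(2*H) = 2*H²)
L(-217) - 1*36458 = 2*(-217)² - 1*36458 = 2*47089 - 36458 = 94178 - 36458 = 57720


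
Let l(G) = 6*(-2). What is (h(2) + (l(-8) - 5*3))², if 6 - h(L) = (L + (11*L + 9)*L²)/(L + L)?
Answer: 11025/4 ≈ 2756.3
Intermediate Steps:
l(G) = -12
h(L) = 6 - (L + L²*(9 + 11*L))/(2*L) (h(L) = 6 - (L + (11*L + 9)*L²)/(L + L) = 6 - (L + (9 + 11*L)*L²)/(2*L) = 6 - (L + L²*(9 + 11*L))*1/(2*L) = 6 - (L + L²*(9 + 11*L))/(2*L))
(h(2) + (l(-8) - 5*3))² = ((11/2 - 11/2*2² - 9/2*2) + (-12 - 5*3))² = ((11/2 - 11/2*4 - 9) + (-12 - 15))² = ((11/2 - 22 - 9) - 27)² = (-51/2 - 27)² = (-105/2)² = 11025/4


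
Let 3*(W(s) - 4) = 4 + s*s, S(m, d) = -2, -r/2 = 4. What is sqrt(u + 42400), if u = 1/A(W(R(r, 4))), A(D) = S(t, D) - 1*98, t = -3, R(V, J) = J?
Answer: 3*sqrt(471111)/10 ≈ 205.91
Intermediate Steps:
r = -8 (r = -2*4 = -8)
W(s) = 16/3 + s**2/3 (W(s) = 4 + (4 + s*s)/3 = 4 + (4 + s**2)/3 = 4 + (4/3 + s**2/3) = 16/3 + s**2/3)
A(D) = -100 (A(D) = -2 - 1*98 = -2 - 98 = -100)
u = -1/100 (u = 1/(-100) = -1/100 ≈ -0.010000)
sqrt(u + 42400) = sqrt(-1/100 + 42400) = sqrt(4239999/100) = 3*sqrt(471111)/10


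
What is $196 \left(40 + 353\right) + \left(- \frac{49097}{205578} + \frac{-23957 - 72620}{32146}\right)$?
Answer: $\frac{127254726447049}{1652127597} \approx 77025.0$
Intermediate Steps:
$196 \left(40 + 353\right) + \left(- \frac{49097}{205578} + \frac{-23957 - 72620}{32146}\right) = 196 \cdot 393 + \left(\left(-49097\right) \frac{1}{205578} + \left(-23957 - 72620\right) \frac{1}{32146}\right) = 77028 - \frac{5358094667}{1652127597} = \frac{127254726447049}{1652127597}$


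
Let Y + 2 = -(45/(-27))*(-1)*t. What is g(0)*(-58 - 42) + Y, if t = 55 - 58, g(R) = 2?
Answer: -197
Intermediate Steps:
t = -3
Y = 3 (Y = -2 - (45/(-27))*(-1)*(-3) = -2 - (45*(-1/27))*(-1)*(-3) = -2 - (-5/3*(-1))*(-3) = -2 - 5*(-3)/3 = -2 - 1*(-5) = -2 + 5 = 3)
g(0)*(-58 - 42) + Y = 2*(-58 - 42) + 3 = 2*(-100) + 3 = -200 + 3 = -197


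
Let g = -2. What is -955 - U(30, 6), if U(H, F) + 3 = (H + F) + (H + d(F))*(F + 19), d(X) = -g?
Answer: -1788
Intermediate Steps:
d(X) = 2 (d(X) = -1*(-2) = 2)
U(H, F) = -3 + F + H + (2 + H)*(19 + F) (U(H, F) = -3 + ((H + F) + (H + 2)*(F + 19)) = -3 + ((F + H) + (2 + H)*(19 + F)) = -3 + (F + H + (2 + H)*(19 + F)) = -3 + F + H + (2 + H)*(19 + F))
-955 - U(30, 6) = -955 - (35 + 3*6 + 20*30 + 6*30) = -955 - (35 + 18 + 600 + 180) = -955 - 1*833 = -955 - 833 = -1788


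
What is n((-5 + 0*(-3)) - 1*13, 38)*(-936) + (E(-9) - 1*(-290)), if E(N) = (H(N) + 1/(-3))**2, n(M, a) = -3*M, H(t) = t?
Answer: -451502/9 ≈ -50167.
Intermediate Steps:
E(N) = (-1/3 + N)**2 (E(N) = (N + 1/(-3))**2 = (N - 1/3)**2 = (-1/3 + N)**2)
n((-5 + 0*(-3)) - 1*13, 38)*(-936) + (E(-9) - 1*(-290)) = -3*((-5 + 0*(-3)) - 1*13)*(-936) + ((-1 + 3*(-9))**2/9 - 1*(-290)) = -3*((-5 + 0) - 13)*(-936) + ((-1 - 27)**2/9 + 290) = -3*(-5 - 13)*(-936) + ((1/9)*(-28)**2 + 290) = -3*(-18)*(-936) + ((1/9)*784 + 290) = 54*(-936) + (784/9 + 290) = -50544 + 3394/9 = -451502/9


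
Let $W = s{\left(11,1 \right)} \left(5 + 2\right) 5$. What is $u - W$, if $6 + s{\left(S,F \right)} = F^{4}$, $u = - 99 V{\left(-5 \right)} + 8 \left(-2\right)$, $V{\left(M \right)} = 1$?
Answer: $60$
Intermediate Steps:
$u = -115$ ($u = \left(-99\right) 1 + 8 \left(-2\right) = -99 - 16 = -115$)
$s{\left(S,F \right)} = -6 + F^{4}$
$W = -175$ ($W = \left(-6 + 1^{4}\right) \left(5 + 2\right) 5 = \left(-6 + 1\right) 7 \cdot 5 = \left(-5\right) 35 = -175$)
$u - W = -115 - -175 = -115 + 175 = 60$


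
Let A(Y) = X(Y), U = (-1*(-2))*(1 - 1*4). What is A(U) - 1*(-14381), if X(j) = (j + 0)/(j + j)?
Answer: 28763/2 ≈ 14382.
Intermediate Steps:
X(j) = ½ (X(j) = j/((2*j)) = j*(1/(2*j)) = ½)
U = -6 (U = 2*(1 - 4) = 2*(-3) = -6)
A(Y) = ½
A(U) - 1*(-14381) = ½ - 1*(-14381) = ½ + 14381 = 28763/2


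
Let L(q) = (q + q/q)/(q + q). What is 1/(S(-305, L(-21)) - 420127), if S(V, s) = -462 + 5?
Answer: -1/420584 ≈ -2.3776e-6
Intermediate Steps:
L(q) = (1 + q)/(2*q) (L(q) = (q + 1)/((2*q)) = (1 + q)*(1/(2*q)) = (1 + q)/(2*q))
S(V, s) = -457
1/(S(-305, L(-21)) - 420127) = 1/(-457 - 420127) = 1/(-420584) = -1/420584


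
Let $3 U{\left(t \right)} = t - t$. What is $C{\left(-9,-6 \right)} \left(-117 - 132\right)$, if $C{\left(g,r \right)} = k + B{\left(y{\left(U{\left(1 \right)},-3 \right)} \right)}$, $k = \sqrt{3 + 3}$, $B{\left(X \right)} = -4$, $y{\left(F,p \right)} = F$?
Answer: $996 - 249 \sqrt{6} \approx 386.08$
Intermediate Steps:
$U{\left(t \right)} = 0$ ($U{\left(t \right)} = \frac{t - t}{3} = \frac{1}{3} \cdot 0 = 0$)
$k = \sqrt{6} \approx 2.4495$
$C{\left(g,r \right)} = -4 + \sqrt{6}$ ($C{\left(g,r \right)} = \sqrt{6} - 4 = -4 + \sqrt{6}$)
$C{\left(-9,-6 \right)} \left(-117 - 132\right) = \left(-4 + \sqrt{6}\right) \left(-117 - 132\right) = \left(-4 + \sqrt{6}\right) \left(-249\right) = 996 - 249 \sqrt{6}$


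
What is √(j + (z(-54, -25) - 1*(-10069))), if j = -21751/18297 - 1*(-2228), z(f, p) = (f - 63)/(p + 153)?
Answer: 5*√4683193733110/97584 ≈ 110.88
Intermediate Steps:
z(f, p) = (-63 + f)/(153 + p)
j = 40743965/18297 (j = -21751*1/18297 + 2228 = -21751/18297 + 2228 = 40743965/18297 ≈ 2226.8)
√(j + (z(-54, -25) - 1*(-10069))) = √(40743965/18297 + ((-63 - 54)/(153 - 25) - 1*(-10069))) = √(40743965/18297 + (-117/128 + 10069)) = √(40743965/18297 + 1288715/128) = √(28794845875/2342016) = 5*√4683193733110/97584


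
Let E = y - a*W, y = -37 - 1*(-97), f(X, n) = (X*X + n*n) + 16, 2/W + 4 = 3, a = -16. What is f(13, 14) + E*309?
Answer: 9033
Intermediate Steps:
W = -2 (W = 2/(-4 + 3) = 2/(-1) = 2*(-1) = -2)
f(X, n) = 16 + X² + n² (f(X, n) = (X² + n²) + 16 = 16 + X² + n²)
y = 60 (y = -37 + 97 = 60)
E = 28 (E = 60 - (-16)*(-2) = 60 - 1*32 = 60 - 32 = 28)
f(13, 14) + E*309 = (16 + 13² + 14²) + 28*309 = (16 + 169 + 196) + 8652 = 381 + 8652 = 9033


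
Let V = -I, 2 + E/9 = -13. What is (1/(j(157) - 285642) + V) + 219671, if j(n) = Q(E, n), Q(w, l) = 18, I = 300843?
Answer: -23184671329/285624 ≈ -81172.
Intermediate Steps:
E = -135 (E = -18 + 9*(-13) = -18 - 117 = -135)
j(n) = 18
V = -300843 (V = -1*300843 = -300843)
(1/(j(157) - 285642) + V) + 219671 = (1/(18 - 285642) - 300843) + 219671 = (1/(-285624) - 300843) + 219671 = (-1/285624 - 300843) + 219671 = -85927981033/285624 + 219671 = -23184671329/285624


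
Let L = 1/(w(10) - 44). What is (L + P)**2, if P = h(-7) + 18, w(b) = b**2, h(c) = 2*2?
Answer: 1520289/3136 ≈ 484.79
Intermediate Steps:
h(c) = 4
P = 22 (P = 4 + 18 = 22)
L = 1/56 (L = 1/(10**2 - 44) = 1/(100 - 44) = 1/56 ≈ 0.017857)
(L + P)**2 = (1/56 + 22)**2 = (1233/56)**2 = 1520289/3136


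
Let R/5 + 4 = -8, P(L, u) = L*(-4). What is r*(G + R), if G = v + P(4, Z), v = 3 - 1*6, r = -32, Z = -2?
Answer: 2528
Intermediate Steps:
P(L, u) = -4*L
v = -3 (v = 3 - 6 = -3)
R = -60 (R = -20 + 5*(-8) = -20 - 40 = -60)
G = -19 (G = -3 - 4*4 = -3 - 16 = -19)
r*(G + R) = -32*(-19 - 60) = -32*(-79) = 2528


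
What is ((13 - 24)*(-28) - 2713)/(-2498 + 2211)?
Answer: 2405/287 ≈ 8.3798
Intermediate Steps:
((13 - 24)*(-28) - 2713)/(-2498 + 2211) = (-11*(-28) - 2713)/(-287) = (308 - 2713)*(-1/287) = -2405*(-1/287) = 2405/287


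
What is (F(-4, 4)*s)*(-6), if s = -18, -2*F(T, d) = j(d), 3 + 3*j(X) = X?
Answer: -18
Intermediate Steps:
j(X) = -1 + X/3
F(T, d) = 1/2 - d/6 (F(T, d) = -(-1 + d/3)/2 = 1/2 - d/6)
(F(-4, 4)*s)*(-6) = ((1/2 - 1/6*4)*(-18))*(-6) = ((1/2 - 2/3)*(-18))*(-6) = -1/6*(-18)*(-6) = 3*(-6) = -18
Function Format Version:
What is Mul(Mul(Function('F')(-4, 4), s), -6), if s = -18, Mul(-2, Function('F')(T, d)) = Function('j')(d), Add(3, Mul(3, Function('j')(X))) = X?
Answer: -18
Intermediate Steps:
Function('j')(X) = Add(-1, Mul(Rational(1, 3), X))
Function('F')(T, d) = Add(Rational(1, 2), Mul(Rational(-1, 6), d)) (Function('F')(T, d) = Mul(Rational(-1, 2), Add(-1, Mul(Rational(1, 3), d))) = Add(Rational(1, 2), Mul(Rational(-1, 6), d)))
Mul(Mul(Function('F')(-4, 4), s), -6) = Mul(Mul(Add(Rational(1, 2), Mul(Rational(-1, 6), 4)), -18), -6) = Mul(Mul(Add(Rational(1, 2), Rational(-2, 3)), -18), -6) = Mul(Mul(Rational(-1, 6), -18), -6) = Mul(3, -6) = -18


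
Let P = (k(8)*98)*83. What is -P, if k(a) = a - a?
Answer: 0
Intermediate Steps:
k(a) = 0
P = 0 (P = (0*98)*83 = 0*83 = 0)
-P = -1*0 = 0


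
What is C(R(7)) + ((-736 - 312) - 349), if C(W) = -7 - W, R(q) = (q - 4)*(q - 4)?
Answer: -1413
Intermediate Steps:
R(q) = (-4 + q)² (R(q) = (-4 + q)*(-4 + q) = (-4 + q)²)
C(R(7)) + ((-736 - 312) - 349) = (-7 - (-4 + 7)²) + ((-736 - 312) - 349) = (-7 - 1*3²) + (-1048 - 349) = (-7 - 1*9) - 1397 = (-7 - 9) - 1397 = -16 - 1397 = -1413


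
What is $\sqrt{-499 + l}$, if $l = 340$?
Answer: $i \sqrt{159} \approx 12.61 i$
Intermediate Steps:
$\sqrt{-499 + l} = \sqrt{-499 + 340} = \sqrt{-159} = i \sqrt{159}$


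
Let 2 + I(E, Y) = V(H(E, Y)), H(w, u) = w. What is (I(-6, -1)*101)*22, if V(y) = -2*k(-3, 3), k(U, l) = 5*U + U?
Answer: 75548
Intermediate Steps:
k(U, l) = 6*U
V(y) = 36 (V(y) = -12*(-3) = -2*(-18) = 36)
I(E, Y) = 34 (I(E, Y) = -2 + 36 = 34)
(I(-6, -1)*101)*22 = (34*101)*22 = 3434*22 = 75548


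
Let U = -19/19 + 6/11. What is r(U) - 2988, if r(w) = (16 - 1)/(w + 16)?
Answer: -170261/57 ≈ -2987.0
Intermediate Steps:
U = -5/11 (U = -19*1/19 + 6*(1/11) = -1 + 6/11 = -5/11 ≈ -0.45455)
r(w) = 15/(16 + w)
r(U) - 2988 = 15/(16 - 5/11) - 2988 = 15/(171/11) - 2988 = 15*(11/171) - 2988 = 55/57 - 2988 = -170261/57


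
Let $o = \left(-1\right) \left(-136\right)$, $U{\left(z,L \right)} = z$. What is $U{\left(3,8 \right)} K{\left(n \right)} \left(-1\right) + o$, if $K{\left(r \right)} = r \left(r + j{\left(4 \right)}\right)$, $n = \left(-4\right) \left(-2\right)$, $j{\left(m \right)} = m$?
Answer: $-152$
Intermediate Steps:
$n = 8$
$K{\left(r \right)} = r \left(4 + r\right)$ ($K{\left(r \right)} = r \left(r + 4\right) = r \left(4 + r\right)$)
$o = 136$
$U{\left(3,8 \right)} K{\left(n \right)} \left(-1\right) + o = 3 \cdot 8 \left(4 + 8\right) \left(-1\right) + 136 = 3 \cdot 8 \cdot 12 \left(-1\right) + 136 = 3 \cdot 96 \left(-1\right) + 136 = 3 \left(-96\right) + 136 = -288 + 136 = -152$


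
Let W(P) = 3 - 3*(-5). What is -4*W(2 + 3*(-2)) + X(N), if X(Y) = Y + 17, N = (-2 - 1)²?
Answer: -46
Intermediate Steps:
N = 9 (N = (-3)² = 9)
W(P) = 18 (W(P) = 3 + 15 = 18)
X(Y) = 17 + Y
-4*W(2 + 3*(-2)) + X(N) = -4*18 + (17 + 9) = -72 + 26 = -46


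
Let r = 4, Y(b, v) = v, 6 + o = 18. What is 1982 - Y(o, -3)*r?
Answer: 1994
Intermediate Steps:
o = 12 (o = -6 + 18 = 12)
1982 - Y(o, -3)*r = 1982 - (-3)*4 = 1982 - 1*(-12) = 1982 + 12 = 1994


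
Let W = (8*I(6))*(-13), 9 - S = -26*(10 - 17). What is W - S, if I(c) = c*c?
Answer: -3571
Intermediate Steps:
I(c) = c²
S = -173 (S = 9 - (-26)*(10 - 17) = 9 - (-26)*(-7) = 9 - 1*182 = 9 - 182 = -173)
W = -3744 (W = (8*6²)*(-13) = (8*36)*(-13) = 288*(-13) = -3744)
W - S = -3744 - 1*(-173) = -3744 + 173 = -3571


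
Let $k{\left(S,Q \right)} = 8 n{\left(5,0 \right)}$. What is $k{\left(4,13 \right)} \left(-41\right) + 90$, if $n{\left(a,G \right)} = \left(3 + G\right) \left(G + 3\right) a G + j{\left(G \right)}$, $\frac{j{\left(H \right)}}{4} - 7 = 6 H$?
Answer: $-9094$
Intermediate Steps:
$j{\left(H \right)} = 28 + 24 H$ ($j{\left(H \right)} = 28 + 4 \cdot 6 H = 28 + 24 H$)
$n{\left(a,G \right)} = 28 + 24 G + G a \left(3 + G\right)^{2}$ ($n{\left(a,G \right)} = \left(3 + G\right) \left(G + 3\right) a G + \left(28 + 24 G\right) = \left(3 + G\right) \left(3 + G\right) a G + \left(28 + 24 G\right) = \left(3 + G\right)^{2} a G + \left(28 + 24 G\right) = a \left(3 + G\right)^{2} G + \left(28 + 24 G\right) = G a \left(3 + G\right)^{2} + \left(28 + 24 G\right) = 28 + 24 G + G a \left(3 + G\right)^{2}$)
$k{\left(S,Q \right)} = 224$ ($k{\left(S,Q \right)} = 8 \left(28 + 24 \cdot 0 + 0 \cdot 5 \left(3 + 0\right)^{2}\right) = 8 \left(28 + 0 + 0 \cdot 5 \cdot 3^{2}\right) = 8 \left(28 + 0 + 0 \cdot 5 \cdot 9\right) = 8 \left(28 + 0 + 0\right) = 8 \cdot 28 = 224$)
$k{\left(4,13 \right)} \left(-41\right) + 90 = 224 \left(-41\right) + 90 = -9184 + 90 = -9094$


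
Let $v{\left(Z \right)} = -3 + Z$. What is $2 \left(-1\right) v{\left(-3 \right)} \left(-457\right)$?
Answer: $-5484$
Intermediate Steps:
$2 \left(-1\right) v{\left(-3 \right)} \left(-457\right) = 2 \left(-1\right) \left(-3 - 3\right) \left(-457\right) = \left(-2\right) \left(-6\right) \left(-457\right) = 12 \left(-457\right) = -5484$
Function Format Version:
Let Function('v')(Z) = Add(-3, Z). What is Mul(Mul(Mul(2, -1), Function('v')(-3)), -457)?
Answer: -5484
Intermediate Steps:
Mul(Mul(Mul(2, -1), Function('v')(-3)), -457) = Mul(Mul(Mul(2, -1), Add(-3, -3)), -457) = Mul(Mul(-2, -6), -457) = Mul(12, -457) = -5484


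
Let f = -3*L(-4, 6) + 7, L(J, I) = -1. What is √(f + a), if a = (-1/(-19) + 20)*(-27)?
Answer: I*√191843/19 ≈ 23.053*I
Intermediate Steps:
a = -10287/19 (a = (-1*(-1/19) + 20)*(-27) = (1/19 + 20)*(-27) = (381/19)*(-27) = -10287/19 ≈ -541.42)
f = 10 (f = -3*(-1) + 7 = 3 + 7 = 10)
√(f + a) = √(10 - 10287/19) = √(-10097/19) = I*√191843/19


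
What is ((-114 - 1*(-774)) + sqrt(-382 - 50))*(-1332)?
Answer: -879120 - 15984*I*sqrt(3) ≈ -8.7912e+5 - 27685.0*I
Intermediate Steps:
((-114 - 1*(-774)) + sqrt(-382 - 50))*(-1332) = ((-114 + 774) + sqrt(-432))*(-1332) = (660 + 12*I*sqrt(3))*(-1332) = -879120 - 15984*I*sqrt(3)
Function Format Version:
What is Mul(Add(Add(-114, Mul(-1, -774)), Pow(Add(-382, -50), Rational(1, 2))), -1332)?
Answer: Add(-879120, Mul(-15984, I, Pow(3, Rational(1, 2)))) ≈ Add(-8.7912e+5, Mul(-27685., I))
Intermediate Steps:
Mul(Add(Add(-114, Mul(-1, -774)), Pow(Add(-382, -50), Rational(1, 2))), -1332) = Mul(Add(Add(-114, 774), Pow(-432, Rational(1, 2))), -1332) = Mul(Add(660, Mul(12, I, Pow(3, Rational(1, 2)))), -1332) = Add(-879120, Mul(-15984, I, Pow(3, Rational(1, 2))))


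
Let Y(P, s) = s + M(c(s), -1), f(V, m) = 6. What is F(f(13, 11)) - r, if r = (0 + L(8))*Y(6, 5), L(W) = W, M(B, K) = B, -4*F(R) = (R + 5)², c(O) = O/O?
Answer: -313/4 ≈ -78.250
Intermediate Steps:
c(O) = 1
F(R) = -(5 + R)²/4 (F(R) = -(R + 5)²/4 = -(5 + R)²/4)
Y(P, s) = 1 + s (Y(P, s) = s + 1 = 1 + s)
r = 48 (r = (0 + 8)*(1 + 5) = 8*6 = 48)
F(f(13, 11)) - r = -(5 + 6)²/4 - 1*48 = -¼*11² - 48 = -¼*121 - 48 = -121/4 - 48 = -313/4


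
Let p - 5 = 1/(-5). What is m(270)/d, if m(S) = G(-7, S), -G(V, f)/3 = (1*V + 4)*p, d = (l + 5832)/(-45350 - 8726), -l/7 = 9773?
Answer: 1061856/28445 ≈ 37.330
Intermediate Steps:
l = -68411 (l = -7*9773 = -68411)
p = 24/5 (p = 5 + 1/(-5) = 5 - ⅕ = 24/5 ≈ 4.8000)
d = 5689/4916 (d = (-68411 + 5832)/(-45350 - 8726) = -62579/(-54076) = -62579*(-1/54076) = 5689/4916 ≈ 1.1572)
G(V, f) = -288/5 - 72*V/5 (G(V, f) = -3*(1*V + 4)*24/5 = -3*(V + 4)*24/5 = -3*(4 + V)*24/5 = -3*(96/5 + 24*V/5) = -288/5 - 72*V/5)
m(S) = 216/5 (m(S) = -288/5 - 72/5*(-7) = -288/5 + 504/5 = 216/5)
m(270)/d = 216/(5*(5689/4916)) = (216/5)*(4916/5689) = 1061856/28445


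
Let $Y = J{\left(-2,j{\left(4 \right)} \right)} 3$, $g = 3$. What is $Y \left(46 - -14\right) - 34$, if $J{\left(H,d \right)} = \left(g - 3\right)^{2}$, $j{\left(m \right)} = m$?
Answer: $-34$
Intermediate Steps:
$J{\left(H,d \right)} = 0$ ($J{\left(H,d \right)} = \left(3 - 3\right)^{2} = 0^{2} = 0$)
$Y = 0$ ($Y = 0 \cdot 3 = 0$)
$Y \left(46 - -14\right) - 34 = 0 \left(46 - -14\right) - 34 = 0 \left(46 + 14\right) - 34 = 0 \cdot 60 - 34 = 0 - 34 = -34$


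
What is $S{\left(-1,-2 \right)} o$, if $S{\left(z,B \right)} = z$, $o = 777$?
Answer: $-777$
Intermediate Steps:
$S{\left(-1,-2 \right)} o = \left(-1\right) 777 = -777$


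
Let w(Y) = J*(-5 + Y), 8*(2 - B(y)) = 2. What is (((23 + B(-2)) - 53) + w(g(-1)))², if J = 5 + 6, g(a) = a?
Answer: 142129/16 ≈ 8883.1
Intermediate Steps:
B(y) = 7/4 (B(y) = 2 - ⅛*2 = 2 - ¼ = 7/4)
J = 11
w(Y) = -55 + 11*Y (w(Y) = 11*(-5 + Y) = -55 + 11*Y)
(((23 + B(-2)) - 53) + w(g(-1)))² = (((23 + 7/4) - 53) + (-55 + 11*(-1)))² = ((99/4 - 53) + (-55 - 11))² = (-113/4 - 66)² = (-377/4)² = 142129/16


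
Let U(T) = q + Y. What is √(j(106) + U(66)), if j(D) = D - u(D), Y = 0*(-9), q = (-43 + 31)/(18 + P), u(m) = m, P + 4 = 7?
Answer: 2*I*√7/7 ≈ 0.75593*I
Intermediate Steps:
P = 3 (P = -4 + 7 = 3)
q = -4/7 (q = (-43 + 31)/(18 + 3) = -12/21 = -12*1/21 = -4/7 ≈ -0.57143)
Y = 0
j(D) = 0 (j(D) = D - D = 0)
U(T) = -4/7 (U(T) = -4/7 + 0 = -4/7)
√(j(106) + U(66)) = √(0 - 4/7) = √(-4/7) = 2*I*√7/7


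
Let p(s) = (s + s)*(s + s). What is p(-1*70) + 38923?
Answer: 58523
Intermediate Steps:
p(s) = 4*s² (p(s) = (2*s)*(2*s) = 4*s²)
p(-1*70) + 38923 = 4*(-1*70)² + 38923 = 4*(-70)² + 38923 = 4*4900 + 38923 = 19600 + 38923 = 58523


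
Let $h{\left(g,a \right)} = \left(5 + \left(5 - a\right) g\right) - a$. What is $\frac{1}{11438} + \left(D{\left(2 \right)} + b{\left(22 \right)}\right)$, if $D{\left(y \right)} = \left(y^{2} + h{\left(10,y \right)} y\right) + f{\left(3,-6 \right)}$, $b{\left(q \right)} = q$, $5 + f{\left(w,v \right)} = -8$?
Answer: $\frac{903603}{11438} \approx 79.0$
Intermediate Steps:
$f{\left(w,v \right)} = -13$ ($f{\left(w,v \right)} = -5 - 8 = -13$)
$h{\left(g,a \right)} = 5 - a + g \left(5 - a\right)$ ($h{\left(g,a \right)} = \left(5 + g \left(5 - a\right)\right) - a = 5 - a + g \left(5 - a\right)$)
$D{\left(y \right)} = -13 + y^{2} + y \left(55 - 11 y\right)$ ($D{\left(y \right)} = \left(y^{2} + \left(5 - y + 5 \cdot 10 - y 10\right) y\right) - 13 = \left(y^{2} + \left(5 - y + 50 - 10 y\right) y\right) - 13 = \left(y^{2} + \left(55 - 11 y\right) y\right) - 13 = \left(y^{2} + y \left(55 - 11 y\right)\right) - 13 = -13 + y^{2} + y \left(55 - 11 y\right)$)
$\frac{1}{11438} + \left(D{\left(2 \right)} + b{\left(22 \right)}\right) = \frac{1}{11438} + \left(\left(-13 - 10 \cdot 2^{2} + 55 \cdot 2\right) + 22\right) = \frac{1}{11438} + \left(\left(-13 - 40 + 110\right) + 22\right) = \frac{1}{11438} + \left(57 + 22\right) = \frac{1}{11438} + 79 = \frac{903603}{11438}$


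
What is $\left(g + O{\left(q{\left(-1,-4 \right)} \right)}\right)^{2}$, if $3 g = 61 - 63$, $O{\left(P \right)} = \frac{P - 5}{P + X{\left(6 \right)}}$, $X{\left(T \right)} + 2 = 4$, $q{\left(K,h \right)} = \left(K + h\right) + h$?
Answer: $\frac{16}{9} \approx 1.7778$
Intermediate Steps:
$q{\left(K,h \right)} = K + 2 h$
$X{\left(T \right)} = 2$ ($X{\left(T \right)} = -2 + 4 = 2$)
$O{\left(P \right)} = \frac{-5 + P}{2 + P}$ ($O{\left(P \right)} = \frac{P - 5}{P + 2} = \frac{-5 + P}{2 + P}$)
$g = - \frac{2}{3}$ ($g = \frac{61 - 63}{3} = \frac{1}{3} \left(-2\right) = - \frac{2}{3} \approx -0.66667$)
$\left(g + O{\left(q{\left(-1,-4 \right)} \right)}\right)^{2} = \left(- \frac{2}{3} + \frac{-5 + \left(-1 + 2 \left(-4\right)\right)}{2 + \left(-1 + 2 \left(-4\right)\right)}\right)^{2} = \left(- \frac{2}{3} + \frac{-5 - 9}{2 - 9}\right)^{2} = \left(- \frac{2}{3} + \frac{1}{-7} \left(-14\right)\right)^{2} = \left(- \frac{2}{3} - -2\right)^{2} = \left(- \frac{2}{3} + 2\right)^{2} = \left(\frac{4}{3}\right)^{2} = \frac{16}{9}$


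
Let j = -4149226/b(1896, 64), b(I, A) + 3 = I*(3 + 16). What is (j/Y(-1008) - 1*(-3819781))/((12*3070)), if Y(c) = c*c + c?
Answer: 13966392153842423/134699315736384 ≈ 103.69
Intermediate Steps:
Y(c) = c + c² (Y(c) = c² + c = c + c²)
b(I, A) = -3 + 19*I (b(I, A) = -3 + I*(3 + 16) = -3 + I*19 = -3 + 19*I)
j = -4149226/36021 (j = -4149226/(-3 + 19*1896) = -4149226/(-3 + 36024) = -4149226/36021 ≈ -115.19)
(j/Y(-1008) - 1*(-3819781))/((12*3070)) = (-4149226*(-1/(1008*(1 - 1008)))/36021 - 1*(-3819781))/((12*3070)) = (-4149226/(36021*((-1008*(-1007)))) + 3819781)/36840 = (-4149226/36021/1015056 + 3819781)*(1/36840) = (-4149226/36021*1/1015056 + 3819781)*(1/36840) = (-2074613/18281666088 + 3819781)*(1/36840) = (69831960769212115/18281666088)*(1/36840) = 13966392153842423/134699315736384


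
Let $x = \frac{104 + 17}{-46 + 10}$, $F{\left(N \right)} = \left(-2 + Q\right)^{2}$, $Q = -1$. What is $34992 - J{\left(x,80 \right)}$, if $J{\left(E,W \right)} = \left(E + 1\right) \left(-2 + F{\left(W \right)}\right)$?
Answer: $\frac{1260307}{36} \approx 35009.0$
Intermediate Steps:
$F{\left(N \right)} = 9$ ($F{\left(N \right)} = \left(-2 - 1\right)^{2} = \left(-3\right)^{2} = 9$)
$x = - \frac{121}{36}$ ($x = \frac{121}{-36} = 121 \left(- \frac{1}{36}\right) = - \frac{121}{36} \approx -3.3611$)
$J{\left(E,W \right)} = 7 + 7 E$ ($J{\left(E,W \right)} = \left(E + 1\right) \left(-2 + 9\right) = \left(1 + E\right) 7 = 7 + 7 E$)
$34992 - J{\left(x,80 \right)} = 34992 - \left(7 + 7 \left(- \frac{121}{36}\right)\right) = 34992 - \left(7 - \frac{847}{36}\right) = 34992 - - \frac{595}{36} = 34992 + \frac{595}{36} = \frac{1260307}{36}$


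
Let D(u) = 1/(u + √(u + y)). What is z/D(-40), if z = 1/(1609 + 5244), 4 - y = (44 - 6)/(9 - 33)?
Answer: -40/6853 + I*√1239/41118 ≈ -0.0058369 + 0.00085606*I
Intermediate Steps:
y = 67/12 (y = 4 - (44 - 6)/(9 - 33) = 4 - 38/(-24) = 4 - 38*(-1)/24 = 4 - 1*(-19/12) = 4 + 19/12 = 67/12 ≈ 5.5833)
z = 1/6853 ≈ 0.00014592
D(u) = 1/(u + √(67/12 + u)) (D(u) = 1/(u + √(u + 67/12)) = 1/(u + √(67/12 + u)))
z/D(-40) = 1/(6853*((6/(6*(-40) + √3*√(67 + 12*(-40)))))) = 1/(6853*((6/(-240 + √3*√(67 - 480))))) = 1/(6853*((6/(-240 + √3*√(-413))))) = 1/(6853*((6/(-240 + √3*(I*√413))))) = 1/(6853*((6/(-240 + I*√1239)))) = (-40 + I*√1239/6)/6853 = -40/6853 + I*√1239/41118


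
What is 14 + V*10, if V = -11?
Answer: -96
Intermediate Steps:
14 + V*10 = 14 - 11*10 = 14 - 110 = -96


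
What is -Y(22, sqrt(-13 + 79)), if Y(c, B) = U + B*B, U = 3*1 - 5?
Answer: -64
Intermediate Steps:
U = -2 (U = 3 - 5 = -2)
Y(c, B) = -2 + B**2 (Y(c, B) = -2 + B*B = -2 + B**2)
-Y(22, sqrt(-13 + 79)) = -(-2 + (sqrt(-13 + 79))**2) = -(-2 + (sqrt(66))**2) = -(-2 + 66) = -1*64 = -64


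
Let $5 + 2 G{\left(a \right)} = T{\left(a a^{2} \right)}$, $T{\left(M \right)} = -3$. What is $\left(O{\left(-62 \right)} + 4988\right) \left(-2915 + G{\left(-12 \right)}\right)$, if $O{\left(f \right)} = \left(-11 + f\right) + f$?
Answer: $-14165907$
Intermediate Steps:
$G{\left(a \right)} = -4$ ($G{\left(a \right)} = - \frac{5}{2} + \frac{1}{2} \left(-3\right) = - \frac{5}{2} - \frac{3}{2} = -4$)
$O{\left(f \right)} = -11 + 2 f$
$\left(O{\left(-62 \right)} + 4988\right) \left(-2915 + G{\left(-12 \right)}\right) = \left(\left(-11 + 2 \left(-62\right)\right) + 4988\right) \left(-2915 - 4\right) = \left(\left(-11 - 124\right) + 4988\right) \left(-2919\right) = \left(-135 + 4988\right) \left(-2919\right) = 4853 \left(-2919\right) = -14165907$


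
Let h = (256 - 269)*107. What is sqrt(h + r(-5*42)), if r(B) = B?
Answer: I*sqrt(1601) ≈ 40.013*I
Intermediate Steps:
h = -1391 (h = -13*107 = -1391)
sqrt(h + r(-5*42)) = sqrt(-1391 - 5*42) = sqrt(-1391 - 210) = sqrt(-1601) = I*sqrt(1601)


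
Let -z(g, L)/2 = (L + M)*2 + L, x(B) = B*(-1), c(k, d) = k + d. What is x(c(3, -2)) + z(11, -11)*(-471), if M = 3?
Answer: -25435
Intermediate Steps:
c(k, d) = d + k
x(B) = -B
z(g, L) = -12 - 6*L (z(g, L) = -2*((L + 3)*2 + L) = -2*((3 + L)*2 + L) = -2*((6 + 2*L) + L) = -2*(6 + 3*L) = -12 - 6*L)
x(c(3, -2)) + z(11, -11)*(-471) = -(-2 + 3) + (-12 - 6*(-11))*(-471) = -1*1 + (-12 + 66)*(-471) = -1 + 54*(-471) = -1 - 25434 = -25435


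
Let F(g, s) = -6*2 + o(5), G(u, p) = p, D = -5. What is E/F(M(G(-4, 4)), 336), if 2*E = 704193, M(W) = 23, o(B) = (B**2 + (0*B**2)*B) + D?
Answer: 704193/16 ≈ 44012.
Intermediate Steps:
o(B) = -5 + B**2 (o(B) = (B**2 + (0*B**2)*B) - 5 = (B**2 + 0*B) - 5 = (B**2 + 0) - 5 = B**2 - 5 = -5 + B**2)
E = 704193/2 (E = (1/2)*704193 = 704193/2 ≈ 3.5210e+5)
F(g, s) = 8 (F(g, s) = -6*2 + (-5 + 5**2) = -12 + (-5 + 25) = -12 + 20 = 8)
E/F(M(G(-4, 4)), 336) = (704193/2)/8 = (704193/2)*(1/8) = 704193/16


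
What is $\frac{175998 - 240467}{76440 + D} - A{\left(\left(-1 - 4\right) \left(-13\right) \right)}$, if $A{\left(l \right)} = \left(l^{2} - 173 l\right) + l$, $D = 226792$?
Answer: $\frac{91691917}{13184} \approx 6954.8$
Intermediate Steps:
$A{\left(l \right)} = l^{2} - 172 l$
$\frac{175998 - 240467}{76440 + D} - A{\left(\left(-1 - 4\right) \left(-13\right) \right)} = \frac{175998 - 240467}{76440 + 226792} - \left(-1 - 4\right) \left(-13\right) \left(-172 + \left(-1 - 4\right) \left(-13\right)\right) = - \frac{64469}{303232} - \left(-5\right) \left(-13\right) \left(-172 - -65\right) = \left(-64469\right) \frac{1}{303232} - 65 \left(-172 + 65\right) = - \frac{2803}{13184} - 65 \left(-107\right) = - \frac{2803}{13184} - -6955 = - \frac{2803}{13184} + 6955 = \frac{91691917}{13184}$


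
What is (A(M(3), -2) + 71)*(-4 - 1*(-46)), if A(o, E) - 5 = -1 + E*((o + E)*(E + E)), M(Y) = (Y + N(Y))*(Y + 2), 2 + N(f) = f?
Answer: 9198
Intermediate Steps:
N(f) = -2 + f
M(Y) = (-2 + 2*Y)*(2 + Y) (M(Y) = (Y + (-2 + Y))*(Y + 2) = (-2 + 2*Y)*(2 + Y))
A(o, E) = 4 + 2*E²*(E + o) (A(o, E) = 5 + (-1 + E*((o + E)*(E + E))) = 5 + (-1 + E*((E + o)*(2*E))) = 5 + (-1 + E*(2*E*(E + o))) = 5 + (-1 + 2*E²*(E + o)) = 4 + 2*E²*(E + o))
(A(M(3), -2) + 71)*(-4 - 1*(-46)) = ((4 + 2*(-2)³ + 2*(-4 + 2*3 + 2*3²)*(-2)²) + 71)*(-4 - 1*(-46)) = ((4 + 2*(-8) + 2*(-4 + 6 + 2*9)*4) + 71)*(-4 + 46) = ((4 - 16 + 2*(-4 + 6 + 18)*4) + 71)*42 = ((4 - 16 + 2*20*4) + 71)*42 = ((4 - 16 + 160) + 71)*42 = (148 + 71)*42 = 219*42 = 9198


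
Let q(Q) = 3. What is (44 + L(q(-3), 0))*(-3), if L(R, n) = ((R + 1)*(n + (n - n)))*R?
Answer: -132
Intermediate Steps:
L(R, n) = R*n*(1 + R) (L(R, n) = ((1 + R)*(n + 0))*R = ((1 + R)*n)*R = (n*(1 + R))*R = R*n*(1 + R))
(44 + L(q(-3), 0))*(-3) = (44 + 3*0*(1 + 3))*(-3) = (44 + 3*0*4)*(-3) = (44 + 0)*(-3) = 44*(-3) = -132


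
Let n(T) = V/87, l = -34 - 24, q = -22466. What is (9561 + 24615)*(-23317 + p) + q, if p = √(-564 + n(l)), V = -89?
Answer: -796904258 + 11392*I*√4276659/29 ≈ -7.969e+8 + 8.1237e+5*I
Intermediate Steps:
l = -58
n(T) = -89/87
p = I*√4276659/87 (p = √(-564 - 89/87) = √(-49157/87) = I*√4276659/87 ≈ 23.77*I)
(9561 + 24615)*(-23317 + p) + q = (9561 + 24615)*(-23317 + I*√4276659/87) - 22466 = 34176*(-23317 + I*√4276659/87) - 22466 = (-796881792 + 11392*I*√4276659/29) - 22466 = -796904258 + 11392*I*√4276659/29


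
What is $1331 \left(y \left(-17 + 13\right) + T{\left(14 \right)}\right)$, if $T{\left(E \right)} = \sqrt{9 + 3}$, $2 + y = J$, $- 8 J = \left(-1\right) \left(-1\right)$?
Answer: $\frac{22627}{2} + 2662 \sqrt{3} \approx 15924.0$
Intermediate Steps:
$J = - \frac{1}{8}$ ($J = - \frac{\left(-1\right) \left(-1\right)}{8} = \left(- \frac{1}{8}\right) 1 = - \frac{1}{8} \approx -0.125$)
$y = - \frac{17}{8}$ ($y = -2 - \frac{1}{8} = - \frac{17}{8} \approx -2.125$)
$T{\left(E \right)} = 2 \sqrt{3}$ ($T{\left(E \right)} = \sqrt{12} = 2 \sqrt{3}$)
$1331 \left(y \left(-17 + 13\right) + T{\left(14 \right)}\right) = 1331 \left(- \frac{17 \left(-17 + 13\right)}{8} + 2 \sqrt{3}\right) = 1331 \left(\left(- \frac{17}{8}\right) \left(-4\right) + 2 \sqrt{3}\right) = 1331 \left(\frac{17}{2} + 2 \sqrt{3}\right) = \frac{22627}{2} + 2662 \sqrt{3}$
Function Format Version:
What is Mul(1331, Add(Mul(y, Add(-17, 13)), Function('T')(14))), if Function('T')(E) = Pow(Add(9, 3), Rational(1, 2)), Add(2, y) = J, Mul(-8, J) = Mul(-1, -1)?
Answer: Add(Rational(22627, 2), Mul(2662, Pow(3, Rational(1, 2)))) ≈ 15924.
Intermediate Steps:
J = Rational(-1, 8) (J = Mul(Rational(-1, 8), Mul(-1, -1)) = Mul(Rational(-1, 8), 1) = Rational(-1, 8) ≈ -0.12500)
y = Rational(-17, 8) (y = Add(-2, Rational(-1, 8)) = Rational(-17, 8) ≈ -2.1250)
Function('T')(E) = Mul(2, Pow(3, Rational(1, 2))) (Function('T')(E) = Pow(12, Rational(1, 2)) = Mul(2, Pow(3, Rational(1, 2))))
Mul(1331, Add(Mul(y, Add(-17, 13)), Function('T')(14))) = Mul(1331, Add(Mul(Rational(-17, 8), Add(-17, 13)), Mul(2, Pow(3, Rational(1, 2))))) = Mul(1331, Add(Mul(Rational(-17, 8), -4), Mul(2, Pow(3, Rational(1, 2))))) = Mul(1331, Add(Rational(17, 2), Mul(2, Pow(3, Rational(1, 2))))) = Add(Rational(22627, 2), Mul(2662, Pow(3, Rational(1, 2))))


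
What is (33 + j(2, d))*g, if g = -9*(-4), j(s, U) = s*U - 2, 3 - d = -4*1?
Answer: 1620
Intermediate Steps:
d = 7 (d = 3 - (-4) = 3 - 1*(-4) = 3 + 4 = 7)
j(s, U) = -2 + U*s (j(s, U) = U*s - 2 = -2 + U*s)
g = 36
(33 + j(2, d))*g = (33 + (-2 + 7*2))*36 = (33 + (-2 + 14))*36 = (33 + 12)*36 = 45*36 = 1620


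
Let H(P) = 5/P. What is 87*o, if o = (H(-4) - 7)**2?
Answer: 94743/16 ≈ 5921.4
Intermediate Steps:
o = 1089/16 (o = (5/(-4) - 7)**2 = (5*(-1/4) - 7)**2 = (-5/4 - 7)**2 = (-33/4)**2 = 1089/16 ≈ 68.063)
87*o = 87*(1089/16) = 94743/16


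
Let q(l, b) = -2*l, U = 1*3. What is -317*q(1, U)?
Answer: 634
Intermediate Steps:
U = 3
-317*q(1, U) = -(-634) = -317*(-2) = 634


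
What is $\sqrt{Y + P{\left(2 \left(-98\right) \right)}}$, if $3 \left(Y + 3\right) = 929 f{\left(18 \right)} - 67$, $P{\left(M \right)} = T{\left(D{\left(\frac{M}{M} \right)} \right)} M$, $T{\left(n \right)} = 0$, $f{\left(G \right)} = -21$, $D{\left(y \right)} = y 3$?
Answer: $\frac{i \sqrt{58755}}{3} \approx 80.798 i$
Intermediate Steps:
$D{\left(y \right)} = 3 y$
$P{\left(M \right)} = 0$ ($P{\left(M \right)} = 0 M = 0$)
$Y = - \frac{19585}{3}$ ($Y = -3 + \frac{929 \left(-21\right) - 67}{3} = -3 + \frac{-19509 - 67}{3} = -3 + \frac{1}{3} \left(-19576\right) = -3 - \frac{19576}{3} = - \frac{19585}{3} \approx -6528.3$)
$\sqrt{Y + P{\left(2 \left(-98\right) \right)}} = \sqrt{- \frac{19585}{3} + 0} = \sqrt{- \frac{19585}{3}} = \frac{i \sqrt{58755}}{3}$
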